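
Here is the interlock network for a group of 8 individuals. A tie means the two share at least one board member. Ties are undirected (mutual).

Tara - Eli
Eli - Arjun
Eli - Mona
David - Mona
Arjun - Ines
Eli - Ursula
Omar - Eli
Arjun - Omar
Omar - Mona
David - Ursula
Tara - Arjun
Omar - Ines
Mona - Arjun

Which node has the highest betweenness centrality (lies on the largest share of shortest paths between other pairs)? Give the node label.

Eli

Unnormalized betweenness of each node: Arjun:13/3, David:1/2, Eli:37/6, Ines:0, Mona:25/6, Omar:2, Tara:0, Ursula:5/6.
Eli has the largest value, 37/6, making it the main broker — the node through which the most shortest paths run.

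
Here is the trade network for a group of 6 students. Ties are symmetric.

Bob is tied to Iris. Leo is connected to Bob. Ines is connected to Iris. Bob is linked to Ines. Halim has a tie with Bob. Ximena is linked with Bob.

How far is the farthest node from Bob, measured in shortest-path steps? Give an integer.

Distances from Bob: Halim:1, Ines:1, Iris:1, Leo:1, Ximena:1.
The largest is 1 (to Leo, Iris, Ines, Halim, and Ximena), so the eccentricity of Bob is 1.

1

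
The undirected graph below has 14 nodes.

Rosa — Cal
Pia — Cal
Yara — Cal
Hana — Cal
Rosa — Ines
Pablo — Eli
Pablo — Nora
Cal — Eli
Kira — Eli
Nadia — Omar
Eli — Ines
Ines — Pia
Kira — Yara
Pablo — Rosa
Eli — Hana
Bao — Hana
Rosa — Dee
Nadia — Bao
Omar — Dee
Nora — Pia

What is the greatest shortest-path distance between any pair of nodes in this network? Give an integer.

Eccentricity of each node (its greatest distance to any other): Bao:4, Cal:3, Dee:4, Eli:4, Hana:3, Ines:4, Kira:5, Nadia:5, Nora:5, Omar:5, Pablo:4, Pia:4, Rosa:3, Yara:4.
The maximum eccentricity is 5, realized for instance by the pair Kira–Omar via Kira – Yara – Cal – Rosa – Dee – Omar. So the diameter is 5.

5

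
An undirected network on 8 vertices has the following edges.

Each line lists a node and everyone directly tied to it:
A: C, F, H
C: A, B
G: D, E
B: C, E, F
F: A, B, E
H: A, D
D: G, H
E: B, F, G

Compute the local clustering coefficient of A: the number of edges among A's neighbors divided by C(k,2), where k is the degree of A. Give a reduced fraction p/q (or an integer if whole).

0

A's neighbors: C, F, and H (k = 3).
Possible neighbor pairs: C(3,2) = 3. Edges among them: none → e = 0.
Clustering(A) = 0/3 = 0.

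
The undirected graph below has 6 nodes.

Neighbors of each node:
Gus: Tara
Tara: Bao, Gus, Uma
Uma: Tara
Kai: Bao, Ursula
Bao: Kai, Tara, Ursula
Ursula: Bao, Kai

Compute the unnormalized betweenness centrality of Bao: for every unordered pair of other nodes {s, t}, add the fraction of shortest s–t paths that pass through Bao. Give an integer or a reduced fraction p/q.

6

Pairs whose geodesics pass through Bao — Gus–Kai: 1; Gus–Ursula: 1; Kai–Tara: 1; Kai–Uma: 1; Ursula–Tara: 1; Ursula–Uma: 1.
All other pairs contribute 0.
Summing the contributions gives betweenness(Bao) = 6.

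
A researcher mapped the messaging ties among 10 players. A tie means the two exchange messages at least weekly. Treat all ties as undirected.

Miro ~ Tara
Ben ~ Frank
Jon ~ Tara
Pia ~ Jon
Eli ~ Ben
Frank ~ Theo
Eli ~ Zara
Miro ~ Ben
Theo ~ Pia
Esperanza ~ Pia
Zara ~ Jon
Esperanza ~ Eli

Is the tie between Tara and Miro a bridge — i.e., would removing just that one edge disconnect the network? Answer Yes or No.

Even without that edge, Tara still reaches Miro via Tara – Jon – Zara – Eli – Ben – Miro, so the network stays connected. Not a bridge.

No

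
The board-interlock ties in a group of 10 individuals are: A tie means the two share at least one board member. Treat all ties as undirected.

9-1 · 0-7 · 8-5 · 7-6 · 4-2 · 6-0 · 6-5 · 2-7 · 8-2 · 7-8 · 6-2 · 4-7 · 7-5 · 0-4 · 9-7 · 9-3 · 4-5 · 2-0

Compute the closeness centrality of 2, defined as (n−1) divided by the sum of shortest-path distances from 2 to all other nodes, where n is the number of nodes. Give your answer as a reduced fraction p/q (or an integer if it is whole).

3/5

Distances from 2: 0:1, 1:3, 3:3, 4:1, 5:2, 6:1, 7:1, 8:1, 9:2. Sum = 15.
n = 10, so closeness = 9/15 = 3/5.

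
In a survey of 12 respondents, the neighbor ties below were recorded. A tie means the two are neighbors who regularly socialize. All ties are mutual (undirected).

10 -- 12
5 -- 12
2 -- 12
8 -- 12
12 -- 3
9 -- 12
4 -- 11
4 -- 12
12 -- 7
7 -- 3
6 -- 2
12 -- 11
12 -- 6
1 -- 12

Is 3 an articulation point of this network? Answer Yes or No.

No

Even without 3, every remaining node can still reach every other (the residual graph is connected), so 3 is not a cut vertex.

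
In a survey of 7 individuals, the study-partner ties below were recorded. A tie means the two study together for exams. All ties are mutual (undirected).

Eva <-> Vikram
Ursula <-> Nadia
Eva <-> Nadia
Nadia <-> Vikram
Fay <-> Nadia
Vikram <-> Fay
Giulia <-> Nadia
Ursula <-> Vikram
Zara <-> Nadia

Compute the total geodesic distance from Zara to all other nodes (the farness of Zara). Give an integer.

11

Distances from Zara: Eva:2, Fay:2, Giulia:2, Nadia:1, Ursula:2, Vikram:2.
Sum = 2 + 2 + 2 + 1 + 2 + 2 = 11.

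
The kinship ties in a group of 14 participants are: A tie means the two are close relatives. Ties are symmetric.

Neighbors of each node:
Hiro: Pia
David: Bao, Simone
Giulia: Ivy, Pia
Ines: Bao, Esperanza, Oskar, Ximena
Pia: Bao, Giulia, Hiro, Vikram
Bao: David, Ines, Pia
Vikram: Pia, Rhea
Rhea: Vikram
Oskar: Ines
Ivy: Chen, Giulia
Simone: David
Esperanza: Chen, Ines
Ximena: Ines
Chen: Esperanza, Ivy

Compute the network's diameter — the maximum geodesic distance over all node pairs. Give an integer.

Eccentricity of each node (its greatest distance to any other): Bao:3, Chen:5, David:4, Esperanza:5, Giulia:4, Hiro:4, Ines:4, Ivy:5, Oskar:5, Pia:3, Rhea:5, Simone:5, Vikram:4, Ximena:5.
The maximum eccentricity is 5, realized for instance by the pair Chen–Simone via Chen – Esperanza – Ines – Bao – David – Simone. So the diameter is 5.

5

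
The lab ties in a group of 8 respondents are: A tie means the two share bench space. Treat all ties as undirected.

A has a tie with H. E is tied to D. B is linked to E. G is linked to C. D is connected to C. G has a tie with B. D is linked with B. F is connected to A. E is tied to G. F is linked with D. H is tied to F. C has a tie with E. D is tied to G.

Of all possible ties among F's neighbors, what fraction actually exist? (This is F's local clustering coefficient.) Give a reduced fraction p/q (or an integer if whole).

F's neighbors: A, D, and H (k = 3).
Possible neighbor pairs: C(3,2) = 3. Edges among them: A–H → e = 1.
Clustering(F) = 1/3.

1/3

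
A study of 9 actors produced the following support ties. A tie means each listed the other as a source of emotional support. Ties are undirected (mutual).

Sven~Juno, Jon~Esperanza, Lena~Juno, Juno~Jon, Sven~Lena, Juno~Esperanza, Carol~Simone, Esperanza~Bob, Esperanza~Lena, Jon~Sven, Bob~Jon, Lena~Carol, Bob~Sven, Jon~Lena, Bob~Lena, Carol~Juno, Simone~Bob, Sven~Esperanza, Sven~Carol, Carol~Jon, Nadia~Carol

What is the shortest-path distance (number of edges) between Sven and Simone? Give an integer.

2

One shortest route is Sven – Bob – Simone, which uses 2 edges, and Sven and Simone are not directly tied, so nothing shorter exists. So d(Sven,Simone) = 2.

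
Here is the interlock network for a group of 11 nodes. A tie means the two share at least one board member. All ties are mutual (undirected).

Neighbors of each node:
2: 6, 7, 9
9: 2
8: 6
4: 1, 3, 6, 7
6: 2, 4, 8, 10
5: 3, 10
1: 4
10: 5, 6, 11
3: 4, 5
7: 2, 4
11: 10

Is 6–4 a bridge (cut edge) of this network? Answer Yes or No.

Even without that edge, 6 still reaches 4 via 6 – 2 – 7 – 4, so the network stays connected. Not a bridge.

No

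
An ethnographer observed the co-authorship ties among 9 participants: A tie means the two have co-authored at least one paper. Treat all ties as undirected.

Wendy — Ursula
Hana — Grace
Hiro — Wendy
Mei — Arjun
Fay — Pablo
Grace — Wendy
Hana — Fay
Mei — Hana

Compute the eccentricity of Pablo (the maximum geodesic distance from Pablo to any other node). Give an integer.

5

Distances from Pablo: Arjun:4, Fay:1, Grace:3, Hana:2, Hiro:5, Mei:3, Ursula:5, Wendy:4.
The largest is 5 (to Hiro and Ursula), so the eccentricity of Pablo is 5.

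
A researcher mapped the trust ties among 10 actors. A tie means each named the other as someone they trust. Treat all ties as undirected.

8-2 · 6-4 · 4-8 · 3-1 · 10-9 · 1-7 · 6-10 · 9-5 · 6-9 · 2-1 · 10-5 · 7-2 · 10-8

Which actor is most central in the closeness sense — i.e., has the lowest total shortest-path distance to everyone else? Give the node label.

8

Farness (sum of distances to all others) for each node — 1:23, 2:18, 3:31, 4:21, 5:25, 6:23, 7:24, 8:16, 9:23, 10:18.
The smallest farness is 16, for 8, so 8 has the highest closeness.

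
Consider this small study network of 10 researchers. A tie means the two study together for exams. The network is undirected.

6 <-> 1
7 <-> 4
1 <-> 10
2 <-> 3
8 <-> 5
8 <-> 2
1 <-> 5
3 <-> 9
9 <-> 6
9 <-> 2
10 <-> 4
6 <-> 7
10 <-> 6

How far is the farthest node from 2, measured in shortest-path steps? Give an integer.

Distances from 2: 1:3, 3:1, 4:4, 5:2, 6:2, 7:3, 8:1, 9:1, 10:3.
The largest is 4 (to 4), so the eccentricity of 2 is 4.

4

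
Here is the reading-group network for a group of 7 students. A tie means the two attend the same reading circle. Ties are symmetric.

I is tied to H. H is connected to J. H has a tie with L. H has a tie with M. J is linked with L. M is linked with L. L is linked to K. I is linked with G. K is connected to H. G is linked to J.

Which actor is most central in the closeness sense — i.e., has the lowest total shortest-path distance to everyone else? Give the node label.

H

Farness (sum of distances to all others) for each node — G:12, H:7, I:10, J:9, K:11, L:8, M:11.
The smallest farness is 7, for H, so H has the highest closeness.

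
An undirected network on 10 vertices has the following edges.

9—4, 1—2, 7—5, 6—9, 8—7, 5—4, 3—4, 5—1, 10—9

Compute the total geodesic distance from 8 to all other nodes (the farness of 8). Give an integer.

31

Distances from 8: 1:3, 2:4, 3:4, 4:3, 5:2, 6:5, 7:1, 9:4, 10:5.
Sum = 3 + 4 + 4 + 3 + 2 + 5 + 1 + 4 + 5 = 31.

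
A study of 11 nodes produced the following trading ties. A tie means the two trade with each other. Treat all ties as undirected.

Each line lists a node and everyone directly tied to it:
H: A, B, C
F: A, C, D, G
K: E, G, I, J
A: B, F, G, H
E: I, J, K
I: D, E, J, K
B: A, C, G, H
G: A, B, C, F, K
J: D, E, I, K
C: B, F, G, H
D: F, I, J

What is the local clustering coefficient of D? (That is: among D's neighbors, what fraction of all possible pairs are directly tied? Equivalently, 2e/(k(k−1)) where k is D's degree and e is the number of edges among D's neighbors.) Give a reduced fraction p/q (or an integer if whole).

D's neighbors: F, I, and J (k = 3).
Possible neighbor pairs: C(3,2) = 3. Edges among them: I–J → e = 1.
Clustering(D) = 1/3.

1/3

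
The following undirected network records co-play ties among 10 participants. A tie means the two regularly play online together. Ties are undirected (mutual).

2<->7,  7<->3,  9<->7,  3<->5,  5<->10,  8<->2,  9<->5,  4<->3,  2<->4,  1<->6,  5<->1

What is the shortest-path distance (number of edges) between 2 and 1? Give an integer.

4

One shortest route is 2 – 4 – 3 – 5 – 1, which uses 4 edges, and at distance 3 from 2 we only reach {5}, which does not include 1. So d(2,1) = 4.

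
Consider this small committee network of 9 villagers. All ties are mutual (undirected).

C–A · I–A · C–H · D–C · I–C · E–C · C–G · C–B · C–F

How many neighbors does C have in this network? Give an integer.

8

C is directly tied to A, B, D, E, F, G, H, and I. That is 8 neighbors, so the degree of C is 8.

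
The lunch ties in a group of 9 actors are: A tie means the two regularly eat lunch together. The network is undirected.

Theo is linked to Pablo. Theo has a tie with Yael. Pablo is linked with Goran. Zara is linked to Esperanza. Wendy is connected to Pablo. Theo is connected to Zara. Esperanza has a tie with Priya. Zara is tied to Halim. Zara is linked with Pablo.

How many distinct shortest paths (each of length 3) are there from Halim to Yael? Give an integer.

1

The shortest distance is 3, and the only length-3 path is Halim–Zara–Theo–Yael. So there is exactly 1 shortest path.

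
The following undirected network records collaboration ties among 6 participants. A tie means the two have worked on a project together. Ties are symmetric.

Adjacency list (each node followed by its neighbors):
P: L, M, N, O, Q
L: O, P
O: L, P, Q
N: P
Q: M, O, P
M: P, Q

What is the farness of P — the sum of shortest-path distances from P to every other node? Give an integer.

5

Distances from P: L:1, M:1, N:1, O:1, Q:1.
Sum = 1 + 1 + 1 + 1 + 1 = 5.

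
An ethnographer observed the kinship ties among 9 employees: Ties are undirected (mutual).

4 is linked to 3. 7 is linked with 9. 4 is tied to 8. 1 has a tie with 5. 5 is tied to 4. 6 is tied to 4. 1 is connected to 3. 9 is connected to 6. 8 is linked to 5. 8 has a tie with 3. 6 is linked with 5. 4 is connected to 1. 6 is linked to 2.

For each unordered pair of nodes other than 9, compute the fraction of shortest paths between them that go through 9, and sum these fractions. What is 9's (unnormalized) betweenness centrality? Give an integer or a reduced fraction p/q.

7

Pairs whose geodesics pass through 9 — 3–7: 1; 4–7: 1; 8–7: 2/2; 1–7: 2/2; 5–7: 1; 6–7: 1; 2–7: 1.
All other pairs contribute 0.
Summing the contributions gives betweenness(9) = 7.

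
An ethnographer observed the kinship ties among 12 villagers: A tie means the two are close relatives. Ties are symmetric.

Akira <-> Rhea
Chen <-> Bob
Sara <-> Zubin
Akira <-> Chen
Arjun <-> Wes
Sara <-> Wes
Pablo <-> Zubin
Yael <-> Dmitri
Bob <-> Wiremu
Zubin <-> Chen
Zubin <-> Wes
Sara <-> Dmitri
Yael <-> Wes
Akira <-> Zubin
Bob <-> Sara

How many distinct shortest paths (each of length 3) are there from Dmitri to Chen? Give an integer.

The shortest distance is 3. The length-3 paths are: Dmitri–Sara–Bob–Chen; Dmitri–Sara–Zubin–Chen.
That gives 2 distinct shortest paths.

2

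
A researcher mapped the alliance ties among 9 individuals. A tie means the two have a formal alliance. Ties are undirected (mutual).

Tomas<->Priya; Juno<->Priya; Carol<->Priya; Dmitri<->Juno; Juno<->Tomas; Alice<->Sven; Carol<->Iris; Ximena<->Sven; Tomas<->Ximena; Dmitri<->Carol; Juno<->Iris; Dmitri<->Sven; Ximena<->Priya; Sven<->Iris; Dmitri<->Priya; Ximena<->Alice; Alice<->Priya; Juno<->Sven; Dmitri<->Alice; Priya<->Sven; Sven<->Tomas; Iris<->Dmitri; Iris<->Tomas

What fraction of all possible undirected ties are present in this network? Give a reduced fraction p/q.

There are 23 edges and 9 nodes, so the maximum possible is C(9,2) = 36.
Density = 23/36.

23/36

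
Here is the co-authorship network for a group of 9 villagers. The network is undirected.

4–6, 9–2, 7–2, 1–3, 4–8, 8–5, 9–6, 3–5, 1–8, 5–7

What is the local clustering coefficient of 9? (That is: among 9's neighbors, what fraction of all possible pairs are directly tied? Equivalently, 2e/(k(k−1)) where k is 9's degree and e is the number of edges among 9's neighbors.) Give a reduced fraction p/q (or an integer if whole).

9's neighbors: 2 and 6 (k = 2).
Possible neighbor pairs: C(2,2) = 1. Edges among them: none → e = 0.
Clustering(9) = 0/1.

0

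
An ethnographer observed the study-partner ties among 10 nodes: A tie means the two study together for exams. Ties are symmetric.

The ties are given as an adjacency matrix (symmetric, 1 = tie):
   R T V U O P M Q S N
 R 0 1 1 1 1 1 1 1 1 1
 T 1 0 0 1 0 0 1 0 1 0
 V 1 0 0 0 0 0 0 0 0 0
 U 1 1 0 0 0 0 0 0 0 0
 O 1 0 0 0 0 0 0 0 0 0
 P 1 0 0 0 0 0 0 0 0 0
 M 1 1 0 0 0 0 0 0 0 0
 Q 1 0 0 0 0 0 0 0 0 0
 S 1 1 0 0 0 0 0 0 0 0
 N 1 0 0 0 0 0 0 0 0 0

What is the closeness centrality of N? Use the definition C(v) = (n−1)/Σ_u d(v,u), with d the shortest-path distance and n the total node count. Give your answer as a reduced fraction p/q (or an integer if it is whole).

9/17

Distances from N: M:2, O:2, P:2, Q:2, R:1, S:2, T:2, U:2, V:2. Sum = 17.
n = 10, so closeness = 9/17.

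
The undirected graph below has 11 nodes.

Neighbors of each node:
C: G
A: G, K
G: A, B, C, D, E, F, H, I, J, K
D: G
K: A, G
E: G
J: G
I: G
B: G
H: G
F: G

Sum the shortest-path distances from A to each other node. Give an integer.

18

Distances from A: B:2, C:2, D:2, E:2, F:2, G:1, H:2, I:2, J:2, K:1.
Sum = 2 + 2 + 2 + 2 + 2 + 1 + 2 + 2 + 2 + 1 = 18.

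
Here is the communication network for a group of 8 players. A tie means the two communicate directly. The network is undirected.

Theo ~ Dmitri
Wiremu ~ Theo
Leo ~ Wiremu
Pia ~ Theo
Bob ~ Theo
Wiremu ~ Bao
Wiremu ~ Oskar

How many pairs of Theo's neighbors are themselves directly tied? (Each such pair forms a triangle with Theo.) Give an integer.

0

Theo's neighbors are Bob, Dmitri, Pia, and Wiremu, but none of them are tied to each other, so no triangle contains Theo.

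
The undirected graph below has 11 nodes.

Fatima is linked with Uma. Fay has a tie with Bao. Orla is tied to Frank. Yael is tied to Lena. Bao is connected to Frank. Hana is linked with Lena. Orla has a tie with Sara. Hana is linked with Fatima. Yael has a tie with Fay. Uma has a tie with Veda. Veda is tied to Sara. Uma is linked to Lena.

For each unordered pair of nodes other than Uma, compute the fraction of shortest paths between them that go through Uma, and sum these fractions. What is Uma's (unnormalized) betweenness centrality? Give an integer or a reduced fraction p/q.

15

Pairs whose geodesics pass through Uma — Fatima–Lena: 1/2; Fatima–Yael: 1/2; Fatima–Fay: 1/2; Fatima–Bao: 1/2; Fatima–Frank: 1; Fatima–Orla: 1; Fatima–Sara: 1; Fatima–Veda: 1; Hana–Orla: 2/2; Hana–Sara: 2/2; Hana–Veda: 2/2; Lena–Orla: 1; Lena–Sara: 1; Lena–Veda: 1 … (+3 more pairs).
All other pairs contribute 0.
Summing the contributions gives betweenness(Uma) = 15.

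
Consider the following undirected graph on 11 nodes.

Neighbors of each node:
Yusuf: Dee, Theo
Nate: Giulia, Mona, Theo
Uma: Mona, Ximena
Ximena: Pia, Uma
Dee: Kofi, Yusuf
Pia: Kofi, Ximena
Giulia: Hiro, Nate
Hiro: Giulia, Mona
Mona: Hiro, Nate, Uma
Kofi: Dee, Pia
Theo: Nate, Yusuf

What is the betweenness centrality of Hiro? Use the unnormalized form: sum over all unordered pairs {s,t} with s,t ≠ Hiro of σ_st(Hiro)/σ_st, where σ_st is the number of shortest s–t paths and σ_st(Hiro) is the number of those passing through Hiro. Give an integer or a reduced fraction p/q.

2

Pairs whose geodesics pass through Hiro — Giulia–Mona: 1/2; Giulia–Uma: 1/2; Giulia–Ximena: 1/2; Giulia–Pia: 1/2.
All other pairs contribute 0.
Summing the contributions gives betweenness(Hiro) = 2.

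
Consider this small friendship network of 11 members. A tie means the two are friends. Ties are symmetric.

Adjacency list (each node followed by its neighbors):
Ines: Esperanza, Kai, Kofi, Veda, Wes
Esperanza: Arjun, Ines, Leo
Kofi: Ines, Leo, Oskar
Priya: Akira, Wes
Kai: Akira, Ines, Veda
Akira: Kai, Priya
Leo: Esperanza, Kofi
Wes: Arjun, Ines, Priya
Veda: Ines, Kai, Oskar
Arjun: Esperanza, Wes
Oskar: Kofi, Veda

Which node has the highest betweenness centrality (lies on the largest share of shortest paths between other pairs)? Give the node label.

Unnormalized betweenness of each node: Akira:11/6, Arjun:5/3, Esperanza:104/15, Ines:213/10, Kai:41/6, Kofi:193/30, Leo:41/30, Oskar:5/6, Priya:2, Veda:22/5, Wes:47/5.
Ines has the largest value, 213/10, making it the main broker — the node through which the most shortest paths run.

Ines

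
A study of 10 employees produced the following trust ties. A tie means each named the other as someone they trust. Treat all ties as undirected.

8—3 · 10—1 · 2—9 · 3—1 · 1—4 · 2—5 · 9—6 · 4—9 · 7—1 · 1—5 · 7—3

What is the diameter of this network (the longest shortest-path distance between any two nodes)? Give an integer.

5

Eccentricity of each node (its greatest distance to any other): 1:3, 2:4, 3:4, 4:3, 5:3, 6:5, 7:4, 8:5, 9:4, 10:4.
The maximum eccentricity is 5, realized for instance by the pair 6–8 via 6 – 9 – 4 – 1 – 3 – 8. So the diameter is 5.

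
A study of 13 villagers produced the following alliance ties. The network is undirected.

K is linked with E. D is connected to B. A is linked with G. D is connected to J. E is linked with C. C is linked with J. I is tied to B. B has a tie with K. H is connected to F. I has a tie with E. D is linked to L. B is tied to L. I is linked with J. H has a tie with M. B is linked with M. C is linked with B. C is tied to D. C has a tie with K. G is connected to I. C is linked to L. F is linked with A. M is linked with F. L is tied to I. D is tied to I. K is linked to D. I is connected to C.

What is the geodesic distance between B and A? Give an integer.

3

One shortest route is B – I – G – A, which uses 3 edges, and at distance 2 from B we only reach {E, F, G, H, J}, which does not include A. So d(B,A) = 3.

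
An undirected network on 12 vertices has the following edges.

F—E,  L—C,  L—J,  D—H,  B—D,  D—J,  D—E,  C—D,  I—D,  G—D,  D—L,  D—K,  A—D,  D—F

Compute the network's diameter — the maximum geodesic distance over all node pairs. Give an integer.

2

Eccentricity of each node (its greatest distance to any other): A:2, B:2, C:2, D:1, E:2, F:2, G:2, H:2, I:2, J:2, K:2, L:2.
The maximum eccentricity is 2, realized for instance by the pair L–K via L – D – K. So the diameter is 2.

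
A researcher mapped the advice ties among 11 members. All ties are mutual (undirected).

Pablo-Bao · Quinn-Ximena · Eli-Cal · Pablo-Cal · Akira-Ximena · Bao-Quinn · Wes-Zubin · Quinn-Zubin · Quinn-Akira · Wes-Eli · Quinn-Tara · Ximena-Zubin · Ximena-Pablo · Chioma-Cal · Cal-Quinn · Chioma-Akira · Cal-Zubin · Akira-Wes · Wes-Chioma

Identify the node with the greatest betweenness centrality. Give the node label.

Unnormalized betweenness of each node: Akira:71/15, Bao:2/3, Cal:158/15, Chioma:31/30, Eli:8/15, Pablo:71/30, Quinn:233/15, Tara:0, Wes:97/30, Ximena:29/10, Zubin:52/15.
Quinn has the largest value, 233/15, making it the main broker — the node through which the most shortest paths run.

Quinn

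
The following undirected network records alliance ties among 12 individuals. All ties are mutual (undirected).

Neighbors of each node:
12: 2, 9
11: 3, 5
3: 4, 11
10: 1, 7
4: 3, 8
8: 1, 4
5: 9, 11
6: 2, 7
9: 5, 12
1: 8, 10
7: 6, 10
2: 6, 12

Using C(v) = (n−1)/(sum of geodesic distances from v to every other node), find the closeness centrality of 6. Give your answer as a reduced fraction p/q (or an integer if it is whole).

11/36

Distances from 6: 1:3, 2:1, 3:6, 4:5, 5:4, 7:1, 8:4, 9:3, 10:2, 11:5, 12:2. Sum = 36.
n = 12, so closeness = 11/36.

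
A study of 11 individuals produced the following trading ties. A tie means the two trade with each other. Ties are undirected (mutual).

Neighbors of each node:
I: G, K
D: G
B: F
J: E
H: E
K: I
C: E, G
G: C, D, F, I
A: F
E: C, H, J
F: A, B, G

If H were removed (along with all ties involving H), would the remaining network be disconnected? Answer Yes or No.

Even without H, every remaining node can still reach every other (the residual graph is connected), so H is not a cut vertex.

No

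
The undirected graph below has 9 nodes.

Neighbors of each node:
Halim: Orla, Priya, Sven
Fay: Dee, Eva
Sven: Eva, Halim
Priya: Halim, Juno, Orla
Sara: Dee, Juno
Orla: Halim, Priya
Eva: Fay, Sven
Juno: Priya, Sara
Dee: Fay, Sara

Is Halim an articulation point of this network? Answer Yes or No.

Even without Halim, every remaining node can still reach every other (the residual graph is connected), so Halim is not a cut vertex.

No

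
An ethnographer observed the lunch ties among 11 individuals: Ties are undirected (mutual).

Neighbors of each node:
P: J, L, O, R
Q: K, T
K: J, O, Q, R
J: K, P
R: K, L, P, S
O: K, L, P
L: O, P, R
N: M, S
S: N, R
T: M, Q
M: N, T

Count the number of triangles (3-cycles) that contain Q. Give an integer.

0

Q's neighbors are K and T, but none of them are tied to each other, so no triangle contains Q.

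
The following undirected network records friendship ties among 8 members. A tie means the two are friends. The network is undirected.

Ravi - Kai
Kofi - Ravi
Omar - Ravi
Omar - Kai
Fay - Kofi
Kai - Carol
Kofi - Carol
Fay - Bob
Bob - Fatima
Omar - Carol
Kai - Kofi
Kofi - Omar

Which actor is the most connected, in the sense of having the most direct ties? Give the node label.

Kofi

Degrees — Bob:2, Carol:3, Fatima:1, Fay:2, Kai:4, Kofi:5, Omar:4, Ravi:3.
The maximum is 5, attained only by Kofi.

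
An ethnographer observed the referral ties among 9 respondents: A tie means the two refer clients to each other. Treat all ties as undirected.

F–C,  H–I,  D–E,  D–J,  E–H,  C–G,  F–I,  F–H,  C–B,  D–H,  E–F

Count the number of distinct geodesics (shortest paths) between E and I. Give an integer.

2

The shortest distance is 2. The length-2 paths are: E–F–I; E–H–I.
That gives 2 distinct shortest paths.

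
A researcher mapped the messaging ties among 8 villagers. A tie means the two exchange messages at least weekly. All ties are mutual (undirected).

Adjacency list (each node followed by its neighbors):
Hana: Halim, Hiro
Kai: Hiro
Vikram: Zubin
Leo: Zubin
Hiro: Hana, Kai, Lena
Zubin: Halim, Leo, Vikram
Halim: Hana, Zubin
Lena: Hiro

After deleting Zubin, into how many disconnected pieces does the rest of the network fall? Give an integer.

Without Zubin, the remaining ties split the others into: {Vikram}; {Leo}; {Halim, Hana, Hiro, Kai, Lena}.
That's 3 separate components.

3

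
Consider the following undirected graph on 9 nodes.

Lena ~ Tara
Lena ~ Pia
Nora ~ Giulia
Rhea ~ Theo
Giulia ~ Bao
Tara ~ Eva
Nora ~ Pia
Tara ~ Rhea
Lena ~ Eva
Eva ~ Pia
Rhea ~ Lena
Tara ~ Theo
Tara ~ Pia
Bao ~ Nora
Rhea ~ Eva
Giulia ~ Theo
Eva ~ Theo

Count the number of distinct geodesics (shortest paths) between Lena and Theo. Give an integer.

The shortest distance is 2. The length-2 paths are: Lena–Tara–Theo; Lena–Rhea–Theo; Lena–Eva–Theo.
That gives 3 distinct shortest paths.

3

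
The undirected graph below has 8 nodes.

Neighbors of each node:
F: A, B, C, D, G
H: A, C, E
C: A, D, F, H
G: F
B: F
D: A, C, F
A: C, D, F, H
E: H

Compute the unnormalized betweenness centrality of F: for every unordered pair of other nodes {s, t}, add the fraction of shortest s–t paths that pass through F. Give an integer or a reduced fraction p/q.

Pairs whose geodesics pass through F — G–E: 2/2; G–H: 2/2; G–D: 1; G–A: 1; G–C: 1; G–B: 1; E–B: 2/2; H–B: 2/2; D–B: 1; A–B: 1; C–B: 1.
All other pairs contribute 0.
Summing the contributions gives betweenness(F) = 11.

11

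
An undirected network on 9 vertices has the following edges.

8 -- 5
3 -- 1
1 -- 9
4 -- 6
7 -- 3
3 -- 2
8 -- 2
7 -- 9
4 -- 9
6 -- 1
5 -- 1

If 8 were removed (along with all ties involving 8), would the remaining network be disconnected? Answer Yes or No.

No

Even without 8, every remaining node can still reach every other (the residual graph is connected), so 8 is not a cut vertex.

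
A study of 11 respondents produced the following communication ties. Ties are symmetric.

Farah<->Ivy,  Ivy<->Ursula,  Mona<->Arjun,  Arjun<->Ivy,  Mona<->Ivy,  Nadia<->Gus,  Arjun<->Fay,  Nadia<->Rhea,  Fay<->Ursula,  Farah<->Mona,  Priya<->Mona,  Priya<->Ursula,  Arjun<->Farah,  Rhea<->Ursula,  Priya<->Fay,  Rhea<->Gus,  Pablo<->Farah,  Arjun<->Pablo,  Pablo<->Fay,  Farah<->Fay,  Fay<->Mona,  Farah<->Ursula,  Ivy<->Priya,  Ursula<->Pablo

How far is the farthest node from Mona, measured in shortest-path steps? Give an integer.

Distances from Mona: Arjun:1, Farah:1, Fay:1, Gus:4, Ivy:1, Nadia:4, Pablo:2, Priya:1, Rhea:3, Ursula:2.
The largest is 4 (to Nadia and Gus), so the eccentricity of Mona is 4.

4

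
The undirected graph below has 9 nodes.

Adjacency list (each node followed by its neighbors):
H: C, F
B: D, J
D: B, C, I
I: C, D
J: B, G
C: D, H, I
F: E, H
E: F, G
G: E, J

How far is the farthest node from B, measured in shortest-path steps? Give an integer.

4

Distances from B: C:2, D:1, E:3, F:4, G:2, H:3, I:2, J:1.
The largest is 4 (to F), so the eccentricity of B is 4.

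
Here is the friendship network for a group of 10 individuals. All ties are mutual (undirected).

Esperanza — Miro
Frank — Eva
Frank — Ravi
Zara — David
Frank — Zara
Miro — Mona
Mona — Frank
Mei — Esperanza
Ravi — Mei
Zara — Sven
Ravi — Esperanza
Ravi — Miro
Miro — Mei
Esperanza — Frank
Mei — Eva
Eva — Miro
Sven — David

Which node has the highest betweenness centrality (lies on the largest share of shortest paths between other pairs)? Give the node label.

Frank

Unnormalized betweenness of each node: David:0, Esperanza:7/3, Eva:7/3, Frank:121/6, Mei:2/3, Miro:19/6, Mona:1, Ravi:7/3, Sven:0, Zara:14.
Frank has the largest value, 121/6, making it the main broker — the node through which the most shortest paths run.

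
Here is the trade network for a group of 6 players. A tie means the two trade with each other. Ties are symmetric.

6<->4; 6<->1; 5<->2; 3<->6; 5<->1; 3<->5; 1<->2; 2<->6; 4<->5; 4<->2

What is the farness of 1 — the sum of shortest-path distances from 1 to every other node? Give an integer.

Distances from 1: 2:1, 3:2, 4:2, 5:1, 6:1.
Sum = 1 + 2 + 2 + 1 + 1 = 7.

7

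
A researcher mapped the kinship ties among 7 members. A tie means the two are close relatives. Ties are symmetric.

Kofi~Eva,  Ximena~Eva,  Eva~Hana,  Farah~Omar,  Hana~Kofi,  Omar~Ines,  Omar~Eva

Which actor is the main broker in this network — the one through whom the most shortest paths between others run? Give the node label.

Eva

Unnormalized betweenness of each node: Eva:11, Farah:0, Hana:0, Ines:0, Kofi:0, Omar:9, Ximena:0.
Eva has the largest value, 11, making it the main broker — the node through which the most shortest paths run.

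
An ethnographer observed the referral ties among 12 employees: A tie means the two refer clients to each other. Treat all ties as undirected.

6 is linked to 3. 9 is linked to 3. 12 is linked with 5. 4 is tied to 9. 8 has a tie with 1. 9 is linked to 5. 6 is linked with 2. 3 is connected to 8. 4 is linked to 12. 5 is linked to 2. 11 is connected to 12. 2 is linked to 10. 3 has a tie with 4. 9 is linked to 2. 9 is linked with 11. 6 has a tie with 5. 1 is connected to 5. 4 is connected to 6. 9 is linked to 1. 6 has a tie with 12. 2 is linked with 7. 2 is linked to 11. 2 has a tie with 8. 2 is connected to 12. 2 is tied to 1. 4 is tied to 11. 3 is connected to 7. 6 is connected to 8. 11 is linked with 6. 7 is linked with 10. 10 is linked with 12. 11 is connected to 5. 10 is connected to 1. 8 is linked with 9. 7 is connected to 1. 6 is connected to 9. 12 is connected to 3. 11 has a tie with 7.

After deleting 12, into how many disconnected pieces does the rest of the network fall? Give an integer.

1

12's neighbors (2, 3, 4, 5, 6, 10, and 11) remain reachable from one another through other ties, so the rest of the network stays in one piece.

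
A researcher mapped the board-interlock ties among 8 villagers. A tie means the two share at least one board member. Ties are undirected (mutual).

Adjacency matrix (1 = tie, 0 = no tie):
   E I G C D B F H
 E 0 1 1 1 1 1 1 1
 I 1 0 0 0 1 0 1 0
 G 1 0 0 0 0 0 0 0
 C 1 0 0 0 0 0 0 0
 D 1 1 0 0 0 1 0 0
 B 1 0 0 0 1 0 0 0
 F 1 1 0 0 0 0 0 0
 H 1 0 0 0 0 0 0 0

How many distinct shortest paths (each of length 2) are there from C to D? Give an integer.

The shortest distance is 2, and the only length-2 path is C–E–D. So there is exactly 1 shortest path.

1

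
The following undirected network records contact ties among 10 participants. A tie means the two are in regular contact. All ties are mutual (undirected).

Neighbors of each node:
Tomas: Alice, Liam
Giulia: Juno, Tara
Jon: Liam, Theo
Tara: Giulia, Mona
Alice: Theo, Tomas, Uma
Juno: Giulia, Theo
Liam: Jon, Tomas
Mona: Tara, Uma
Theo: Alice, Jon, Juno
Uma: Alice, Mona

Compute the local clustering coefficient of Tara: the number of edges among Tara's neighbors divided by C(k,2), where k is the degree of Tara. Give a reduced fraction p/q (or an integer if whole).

Tara's neighbors: Giulia and Mona (k = 2).
Possible neighbor pairs: C(2,2) = 1. Edges among them: none → e = 0.
Clustering(Tara) = 0/1.

0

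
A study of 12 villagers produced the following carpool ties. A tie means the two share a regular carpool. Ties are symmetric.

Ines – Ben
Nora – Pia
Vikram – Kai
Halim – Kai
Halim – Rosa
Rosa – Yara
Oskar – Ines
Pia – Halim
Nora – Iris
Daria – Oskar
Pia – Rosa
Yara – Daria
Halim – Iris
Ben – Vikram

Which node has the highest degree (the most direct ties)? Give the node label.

Halim

Degrees — Ben:2, Daria:2, Halim:4, Ines:2, Iris:2, Kai:2, Nora:2, Oskar:2, Pia:3, Rosa:3, Vikram:2, Yara:2.
The maximum is 4, attained only by Halim.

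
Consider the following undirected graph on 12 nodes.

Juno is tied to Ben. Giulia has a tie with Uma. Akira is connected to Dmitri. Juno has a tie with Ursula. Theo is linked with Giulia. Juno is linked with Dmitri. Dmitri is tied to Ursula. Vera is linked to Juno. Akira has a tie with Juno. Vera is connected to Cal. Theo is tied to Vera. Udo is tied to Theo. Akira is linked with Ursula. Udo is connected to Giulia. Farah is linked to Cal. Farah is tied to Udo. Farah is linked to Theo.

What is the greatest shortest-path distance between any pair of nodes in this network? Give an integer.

5

Eccentricity of each node (its greatest distance to any other): Akira:5, Ben:5, Cal:4, Dmitri:5, Farah:4, Giulia:4, Juno:4, Theo:3, Udo:4, Uma:5, Ursula:5, Vera:3.
The maximum eccentricity is 5, realized for instance by the pair Uma–Ursula via Uma – Giulia – Theo – Vera – Juno – Ursula. So the diameter is 5.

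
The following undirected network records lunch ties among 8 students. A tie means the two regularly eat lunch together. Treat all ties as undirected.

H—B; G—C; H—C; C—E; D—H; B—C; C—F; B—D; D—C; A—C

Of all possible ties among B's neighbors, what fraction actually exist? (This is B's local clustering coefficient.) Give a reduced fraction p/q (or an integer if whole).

B's neighbors: C, D, and H (k = 3).
Possible neighbor pairs: C(3,2) = 3. Edges among them: C–D, C–H, D–H → e = 3.
Clustering(B) = 3/3 = 1.

1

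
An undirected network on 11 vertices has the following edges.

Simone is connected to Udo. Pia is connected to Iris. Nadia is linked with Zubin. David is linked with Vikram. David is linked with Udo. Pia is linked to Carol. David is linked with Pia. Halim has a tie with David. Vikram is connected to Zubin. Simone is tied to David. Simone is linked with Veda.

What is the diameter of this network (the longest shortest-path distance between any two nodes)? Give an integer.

5

Eccentricity of each node (its greatest distance to any other): Carol:5, David:3, Halim:4, Iris:5, Nadia:5, Pia:4, Simone:4, Udo:4, Veda:5, Vikram:3, Zubin:4.
The maximum eccentricity is 5, realized for instance by the pair Carol–Nadia via Carol – Pia – David – Vikram – Zubin – Nadia. So the diameter is 5.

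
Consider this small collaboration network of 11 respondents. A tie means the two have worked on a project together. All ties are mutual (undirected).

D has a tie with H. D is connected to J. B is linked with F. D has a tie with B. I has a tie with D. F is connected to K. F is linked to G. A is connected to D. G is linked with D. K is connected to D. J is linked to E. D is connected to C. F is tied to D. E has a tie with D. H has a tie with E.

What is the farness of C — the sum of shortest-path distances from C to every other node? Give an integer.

19

Distances from C: A:2, B:2, D:1, E:2, F:2, G:2, H:2, I:2, J:2, K:2.
Sum = 2 + 2 + 1 + 2 + 2 + 2 + 2 + 2 + 2 + 2 = 19.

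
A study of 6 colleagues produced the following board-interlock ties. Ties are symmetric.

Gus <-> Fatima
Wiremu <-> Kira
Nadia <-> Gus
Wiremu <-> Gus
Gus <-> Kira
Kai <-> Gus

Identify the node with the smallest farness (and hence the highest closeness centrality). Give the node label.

Gus

Farness (sum of distances to all others) for each node — Fatima:9, Gus:5, Kai:9, Kira:8, Nadia:9, Wiremu:8.
The smallest farness is 5, for Gus, so Gus has the highest closeness.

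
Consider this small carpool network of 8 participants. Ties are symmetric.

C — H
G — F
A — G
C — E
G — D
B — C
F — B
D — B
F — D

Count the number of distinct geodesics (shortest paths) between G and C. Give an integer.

The shortest distance is 3. The length-3 paths are: G–F–B–C; G–D–B–C.
That gives 2 distinct shortest paths.

2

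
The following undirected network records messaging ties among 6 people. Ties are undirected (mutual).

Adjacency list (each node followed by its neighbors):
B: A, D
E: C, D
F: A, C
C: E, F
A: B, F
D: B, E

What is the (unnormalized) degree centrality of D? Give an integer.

D is directly tied to B and E. That is 2 neighbors, so the degree of D is 2.

2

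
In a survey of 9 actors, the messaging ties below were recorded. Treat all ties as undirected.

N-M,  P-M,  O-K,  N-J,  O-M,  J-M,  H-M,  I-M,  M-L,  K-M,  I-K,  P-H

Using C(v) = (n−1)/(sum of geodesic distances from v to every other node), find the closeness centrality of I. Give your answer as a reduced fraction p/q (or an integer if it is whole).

4/7

Distances from I: H:2, J:2, K:1, L:2, M:1, N:2, O:2, P:2. Sum = 14.
n = 9, so closeness = 8/14 = 4/7.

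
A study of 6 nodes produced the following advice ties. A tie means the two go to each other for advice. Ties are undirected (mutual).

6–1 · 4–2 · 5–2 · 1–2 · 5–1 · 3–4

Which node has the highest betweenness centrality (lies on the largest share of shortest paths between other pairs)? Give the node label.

2

Unnormalized betweenness of each node: 1:4, 2:6, 3:0, 4:4, 5:0, 6:0.
2 has the largest value, 6, making it the main broker — the node through which the most shortest paths run.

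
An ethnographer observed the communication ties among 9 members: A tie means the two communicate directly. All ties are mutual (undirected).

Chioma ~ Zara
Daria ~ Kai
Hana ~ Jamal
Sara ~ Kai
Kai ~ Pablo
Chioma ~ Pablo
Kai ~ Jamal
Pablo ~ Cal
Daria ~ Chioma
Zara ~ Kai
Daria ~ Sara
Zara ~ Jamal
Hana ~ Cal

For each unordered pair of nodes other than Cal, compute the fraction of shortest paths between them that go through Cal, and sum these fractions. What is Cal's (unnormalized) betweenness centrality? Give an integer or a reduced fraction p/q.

Pairs whose geodesics pass through Cal — Hana–Pablo: 1; Hana–Chioma: 1/2.
All other pairs contribute 0.
Summing the contributions gives betweenness(Cal) = 3/2.

3/2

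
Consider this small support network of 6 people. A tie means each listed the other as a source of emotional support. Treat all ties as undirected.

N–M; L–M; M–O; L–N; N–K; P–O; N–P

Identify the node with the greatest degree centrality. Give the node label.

N

Degrees — K:1, L:2, M:3, N:4, O:2, P:2.
The maximum is 4, attained only by N.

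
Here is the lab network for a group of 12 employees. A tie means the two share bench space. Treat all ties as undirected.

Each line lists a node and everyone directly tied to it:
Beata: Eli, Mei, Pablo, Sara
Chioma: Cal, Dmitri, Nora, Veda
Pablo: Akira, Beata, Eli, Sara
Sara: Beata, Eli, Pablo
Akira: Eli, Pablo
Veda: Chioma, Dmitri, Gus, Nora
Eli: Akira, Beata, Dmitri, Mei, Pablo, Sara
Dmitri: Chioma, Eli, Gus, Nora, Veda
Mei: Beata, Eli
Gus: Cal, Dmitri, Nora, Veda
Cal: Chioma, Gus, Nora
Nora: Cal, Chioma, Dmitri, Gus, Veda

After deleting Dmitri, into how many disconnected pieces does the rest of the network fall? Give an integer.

Without Dmitri, the remaining ties split the others into: {Akira, Beata, Eli, Mei, Pablo, Sara}; {Cal, Chioma, Gus, Nora, Veda}.
That's 2 separate components.

2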